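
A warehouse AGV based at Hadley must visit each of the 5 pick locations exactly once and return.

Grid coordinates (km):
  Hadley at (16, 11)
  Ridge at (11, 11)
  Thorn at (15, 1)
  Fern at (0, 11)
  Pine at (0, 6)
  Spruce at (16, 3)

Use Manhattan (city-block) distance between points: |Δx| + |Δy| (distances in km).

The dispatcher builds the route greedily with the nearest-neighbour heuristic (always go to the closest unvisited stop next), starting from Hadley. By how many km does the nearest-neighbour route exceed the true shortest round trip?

Hadley: Ridge=5, Spruce=8, Thorn=11, Fern=16, Pine=21 ⇒ Ridge
Ridge: Fern=11, Spruce=13, Thorn=14, Pine=16 ⇒ Fern
Fern: Pine=5, Spruce=24, Thorn=25 ⇒ Pine
Pine: Spruce=19, Thorn=20 ⇒ Spruce
Spruce: Thorn=3 ⇒ Thorn
NN route Hadley → Ridge → Fern → Pine → Spruce → Thorn → Hadley costs 54.
Optimal: Hadley → Ridge → Fern → Pine → Thorn → Spruce → Hadley costs 52 (by enumerating all 60 distinct tours).
Excess = 54 − 52 = 2.

2 km longer than the optimal tour.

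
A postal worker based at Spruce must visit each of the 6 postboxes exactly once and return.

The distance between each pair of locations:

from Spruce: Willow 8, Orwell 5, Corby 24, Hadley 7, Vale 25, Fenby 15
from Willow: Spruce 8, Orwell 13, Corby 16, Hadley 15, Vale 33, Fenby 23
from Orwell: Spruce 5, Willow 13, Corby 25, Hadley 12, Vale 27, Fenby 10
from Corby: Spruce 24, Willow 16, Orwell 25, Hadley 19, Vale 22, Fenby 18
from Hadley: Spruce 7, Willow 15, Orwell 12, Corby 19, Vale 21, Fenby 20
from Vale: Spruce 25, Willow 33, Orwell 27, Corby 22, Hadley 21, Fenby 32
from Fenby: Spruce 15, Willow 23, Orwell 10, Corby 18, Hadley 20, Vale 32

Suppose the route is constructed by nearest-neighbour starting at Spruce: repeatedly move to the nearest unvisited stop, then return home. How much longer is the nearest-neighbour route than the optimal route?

Excess over optimum: 11.

Spruce: Orwell=5, Hadley=7, Willow=8, Fenby=15, Corby=24, Vale=25 ⇒ Orwell
Orwell: Fenby=10, Hadley=12, Willow=13, Corby=25, Vale=27 ⇒ Fenby
Fenby: Corby=18, Hadley=20, Willow=23, Vale=32 ⇒ Corby
Corby: Willow=16, Hadley=19, Vale=22 ⇒ Willow
Willow: Hadley=15, Vale=33 ⇒ Hadley
Hadley: Vale=21 ⇒ Vale
NN route Spruce → Orwell → Fenby → Corby → Willow → Hadley → Vale → Spruce costs 110.
Optimal: Spruce → Willow → Orwell → Fenby → Corby → Vale → Hadley → Spruce costs 99 (by enumerating all 360 distinct tours).
Excess = 110 − 99 = 11.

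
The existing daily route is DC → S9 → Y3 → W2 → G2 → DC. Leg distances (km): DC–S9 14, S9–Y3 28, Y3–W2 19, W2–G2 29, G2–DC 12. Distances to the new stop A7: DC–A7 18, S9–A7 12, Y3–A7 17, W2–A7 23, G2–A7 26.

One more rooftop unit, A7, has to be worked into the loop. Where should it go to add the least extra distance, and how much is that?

Minimum extra distance: 1 km, inserting A7 between S9 and Y3.

Insertion cost between consecutive stops i–j is d(i,A7) + d(A7,j) − d(i,j):
  between DC and S9: 18 + 12 − 14 = 16
  between S9 and Y3: 12 + 17 − 28 = 1
  between Y3 and W2: 17 + 23 − 19 = 21
  between W2 and G2: 23 + 26 − 29 = 20
  between G2 and DC: 26 + 18 − 12 = 32
Cheapest insertion is between S9 and Y3, adding 1.
New total = 102 + 1 = 103.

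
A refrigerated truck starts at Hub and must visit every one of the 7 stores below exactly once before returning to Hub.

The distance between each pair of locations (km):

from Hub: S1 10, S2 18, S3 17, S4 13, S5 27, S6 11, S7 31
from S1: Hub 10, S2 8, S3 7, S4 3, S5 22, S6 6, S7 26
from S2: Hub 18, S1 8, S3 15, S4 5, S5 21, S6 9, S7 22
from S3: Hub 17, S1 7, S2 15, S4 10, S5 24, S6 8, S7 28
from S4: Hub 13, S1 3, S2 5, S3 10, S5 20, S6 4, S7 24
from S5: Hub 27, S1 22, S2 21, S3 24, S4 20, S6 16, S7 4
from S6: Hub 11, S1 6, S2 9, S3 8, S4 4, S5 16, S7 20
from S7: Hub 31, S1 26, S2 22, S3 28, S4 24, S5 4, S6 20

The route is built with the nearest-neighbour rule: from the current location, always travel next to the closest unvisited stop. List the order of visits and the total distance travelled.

Nearest-neighbour total = 96 km; route Hub → S1 → S4 → S6 → S3 → S2 → S5 → S7 → Hub.

At Hub the remaining stops are S1 10, S6 11, S4 13, S3 17, S2 18, S5 27, S7 31; go to S1.
At S1 the remaining stops are S4 3, S6 6, S3 7, S2 8, S5 22, S7 26; go to S4.
At S4 the remaining stops are S6 4, S2 5, S3 10, S5 20, S7 24; go to S6.
At S6 the remaining stops are S3 8, S2 9, S5 16, S7 20; go to S3.
At S3 the remaining stops are S2 15, S5 24, S7 28; go to S2.
At S2 the remaining stops are S5 21, S7 22; go to S5.
At S5 the remaining stops are S7 4; go to S7.
Return S7→Hub: 31.
Total = 10 + 3 + 4 + 8 + 15 + 21 + 4 + 31 = 96.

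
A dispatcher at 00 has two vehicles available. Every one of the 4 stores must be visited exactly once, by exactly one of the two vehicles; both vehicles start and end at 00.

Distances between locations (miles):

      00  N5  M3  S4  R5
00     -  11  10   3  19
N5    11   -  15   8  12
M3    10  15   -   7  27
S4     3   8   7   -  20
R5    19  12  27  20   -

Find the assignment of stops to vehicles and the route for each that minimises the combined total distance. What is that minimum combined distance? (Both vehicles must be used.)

Try each way of splitting the stops between the two vehicles (each non-empty) and, for each split, find the best tour for each vehicle:
  {N5} + {M3, S4, R5}: 22 + 56 = 78
  {M3} + {N5, S4, R5}: 20 + 42 = 62
  {N5, M3} + {S4, R5}: 36 + 42 = 78
  {S4} + {N5, M3, R5}: 6 + 56 = 62
  {N5, S4} + {M3, R5}: 22 + 56 = 78
  {M3, S4} + {N5, R5}: 20 + 42 = 62
  … (7 splits in total)
Best: vehicle 1 00 → M3 → 00 = 20; vehicle 2 00 → S4 → N5 → R5 → 00 = 42; combined 62.

62 miles — the smallest possible combined total.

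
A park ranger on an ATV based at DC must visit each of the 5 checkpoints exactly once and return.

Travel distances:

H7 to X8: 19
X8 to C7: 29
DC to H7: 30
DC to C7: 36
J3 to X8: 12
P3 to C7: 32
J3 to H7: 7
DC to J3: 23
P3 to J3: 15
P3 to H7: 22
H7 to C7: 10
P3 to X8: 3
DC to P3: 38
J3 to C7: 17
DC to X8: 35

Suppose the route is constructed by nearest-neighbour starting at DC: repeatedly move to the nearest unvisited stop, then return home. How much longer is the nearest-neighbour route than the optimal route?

From DC: J3=23, H7=30, X8=35, C7=36, P3=38 → choose J3 (23).
From J3: H7=7, X8=12, P3=15, C7=17 → choose H7 (7).
From H7: C7=10, X8=19, P3=22 → choose C7 (10).
From C7: X8=29, P3=32 → choose X8 (29).
From X8: P3=3 → choose P3 (3).
NN route DC → J3 → H7 → C7 → X8 → P3 → DC costs 110.
Optimal: DC → P3 → X8 → J3 → H7 → C7 → DC costs 106 (by enumerating all 60 distinct tours).
Excess = 110 − 106 = 4.

Excess over optimum: 4.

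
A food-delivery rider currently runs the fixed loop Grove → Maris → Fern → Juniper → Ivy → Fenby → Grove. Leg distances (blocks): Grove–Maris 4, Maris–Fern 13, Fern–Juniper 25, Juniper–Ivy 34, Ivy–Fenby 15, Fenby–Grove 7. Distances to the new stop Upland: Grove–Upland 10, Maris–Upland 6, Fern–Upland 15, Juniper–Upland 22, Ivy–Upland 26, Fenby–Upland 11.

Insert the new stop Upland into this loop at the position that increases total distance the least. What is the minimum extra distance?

Insertion cost between consecutive stops i–j is d(i,Upland) + d(Upland,j) − d(i,j):
  between Grove and Maris: 10 + 6 − 4 = 12
  between Maris and Fern: 6 + 15 − 13 = 8
  between Fern and Juniper: 15 + 22 − 25 = 12
  between Juniper and Ivy: 22 + 26 − 34 = 14
  between Ivy and Fenby: 26 + 11 − 15 = 22
  between Fenby and Grove: 11 + 10 − 7 = 14
Cheapest insertion is between Maris and Fern, adding 8.
New total = 98 + 8 = 106.

+8 blocks — insert Upland between Maris and Fern.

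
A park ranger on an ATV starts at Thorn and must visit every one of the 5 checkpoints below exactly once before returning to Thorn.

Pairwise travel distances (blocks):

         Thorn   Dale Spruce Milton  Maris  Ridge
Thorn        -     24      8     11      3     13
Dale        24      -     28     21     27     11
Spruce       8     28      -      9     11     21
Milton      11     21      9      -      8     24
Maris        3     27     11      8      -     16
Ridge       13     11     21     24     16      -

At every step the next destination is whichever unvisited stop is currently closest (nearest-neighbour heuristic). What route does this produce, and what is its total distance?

At Thorn the remaining stops are Maris 3, Spruce 8, Milton 11, Ridge 13, Dale 24; go to Maris.
At Maris the remaining stops are Milton 8, Spruce 11, Ridge 16, Dale 27; go to Milton.
At Milton the remaining stops are Spruce 9, Dale 21, Ridge 24; go to Spruce.
At Spruce the remaining stops are Ridge 21, Dale 28; go to Ridge.
At Ridge the remaining stops are Dale 11; go to Dale.
Return Dale→Thorn: 24.
Total = 3 + 8 + 9 + 21 + 11 + 24 = 76.

Total distance 76 blocks via the nearest-neighbour route Thorn → Maris → Milton → Spruce → Ridge → Dale → Thorn.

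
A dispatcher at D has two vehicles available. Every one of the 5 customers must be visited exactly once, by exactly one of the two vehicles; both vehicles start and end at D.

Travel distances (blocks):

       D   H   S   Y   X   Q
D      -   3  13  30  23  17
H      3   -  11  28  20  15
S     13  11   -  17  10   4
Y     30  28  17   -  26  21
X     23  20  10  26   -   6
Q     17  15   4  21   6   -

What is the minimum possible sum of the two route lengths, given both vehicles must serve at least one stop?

Check every non-empty split of the stops between the two vehicles; for each half take its own optimal tour:
  {H} + {S, Y, X, Q}: 6 + 79 = 85
  {S} + {H, Y, X, Q}: 26 + 80 = 106
  {H, S} + {Y, X, Q}: 27 + 79 = 106
  {Y} + {H, S, X, Q}: 60 + 46 = 106
  {H, Y} + {S, X, Q}: 61 + 46 = 107
  {S, Y} + {H, X, Q}: 60 + 46 = 106
  … (15 splits in total)
Best: vehicle 1 D → H → D = 6; vehicle 2 D → S → Y → X → Q → D = 79; combined 85.

Minimum combined distance: 85 blocks.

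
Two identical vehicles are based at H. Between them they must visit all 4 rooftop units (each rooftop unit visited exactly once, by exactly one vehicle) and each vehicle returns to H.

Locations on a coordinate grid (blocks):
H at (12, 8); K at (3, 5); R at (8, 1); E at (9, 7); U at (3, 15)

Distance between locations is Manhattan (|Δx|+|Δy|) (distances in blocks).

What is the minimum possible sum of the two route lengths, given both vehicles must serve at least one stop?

Try each way of splitting the stops between the two vehicles (each non-empty) and, for each split, find the best tour for each vehicle:
  {K} + {R, E, U}: 24 + 46 = 70
  {R} + {K, E, U}: 22 + 38 = 60
  {K, R} + {E, U}: 32 + 34 = 66
  {E} + {K, R, U}: 8 + 46 = 54
  {K, E} + {R, U}: 24 + 46 = 70
  {R, E} + {K, U}: 22 + 38 = 60
  … (7 splits in total)
Best: vehicle 1 H → E → H = 8; vehicle 2 H → R → K → U → H = 46; combined 54.

Minimum combined distance: 54 blocks.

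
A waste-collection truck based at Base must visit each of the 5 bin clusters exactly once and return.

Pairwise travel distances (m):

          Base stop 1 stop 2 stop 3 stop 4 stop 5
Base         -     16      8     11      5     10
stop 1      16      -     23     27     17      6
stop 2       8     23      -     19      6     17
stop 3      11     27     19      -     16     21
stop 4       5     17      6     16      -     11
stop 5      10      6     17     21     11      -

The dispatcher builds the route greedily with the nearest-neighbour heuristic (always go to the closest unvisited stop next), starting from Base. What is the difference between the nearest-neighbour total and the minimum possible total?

Base: stop 4=5, stop 2=8, stop 5=10, stop 3=11, stop 1=16 ⇒ stop 4
stop 4: stop 2=6, stop 5=11, stop 3=16, stop 1=17 ⇒ stop 2
stop 2: stop 5=17, stop 3=19, stop 1=23 ⇒ stop 5
stop 5: stop 1=6, stop 3=21 ⇒ stop 1
stop 1: stop 3=27 ⇒ stop 3
NN route Base → stop 4 → stop 2 → stop 5 → stop 1 → stop 3 → Base costs 72.
Optimal: Base → stop 1 → stop 5 → stop 4 → stop 2 → stop 3 → Base costs 69 (by enumerating all 60 distinct tours).
Excess = 72 − 69 = 3.

The nearest-neighbour route is 3 m longer than optimal.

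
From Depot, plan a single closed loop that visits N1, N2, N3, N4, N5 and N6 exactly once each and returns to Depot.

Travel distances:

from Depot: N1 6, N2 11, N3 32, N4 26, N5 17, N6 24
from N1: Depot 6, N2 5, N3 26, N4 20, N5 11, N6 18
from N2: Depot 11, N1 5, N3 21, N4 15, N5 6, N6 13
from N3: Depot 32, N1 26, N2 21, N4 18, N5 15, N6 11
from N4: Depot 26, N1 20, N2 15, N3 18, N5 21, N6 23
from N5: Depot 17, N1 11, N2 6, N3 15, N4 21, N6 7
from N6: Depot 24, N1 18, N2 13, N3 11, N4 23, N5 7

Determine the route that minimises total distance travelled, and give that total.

With 6 stops there are 6!/2 = 360 distinct round trips (a route and its reverse cost the same).
Depot → N1 → N2 → N3 → N4 → N5 → N6 → Depot: 6+5+21+18+21+7+24 = 102
Depot → N1 → N2 → N3 → N4 → N6 → N5 → Depot: 6+5+21+18+23+7+17 = 97
Depot → N1 → N2 → N3 → N5 → N4 → N6 → Depot: 6+5+21+15+21+23+24 = 115
Depot → N1 → N2 → N3 → N5 → N6 → N4 → Depot: 6+5+21+15+7+23+26 = 103
Depot → N1 → N2 → N3 → N6 → N4 → N5 → Depot: 6+5+21+11+23+21+17 = 104
Depot → N1 → N2 → N3 → N6 → N5 → N4 → Depot: 6+5+21+11+7+21+26 = 97
Depot → N1 → N2 → N4 → N3 → N5 → N6 → Depot: 6+5+15+18+15+7+24 = 90
Depot → N1 → N2 → N4 → N3 → N6 → N5 → Depot: 6+5+15+18+11+7+17 = 79
… (352 more)
The minimum is 79.
One optimal route: Depot → N1 → N2 → N4 → N3 → N6 → N5 → Depot (or its reverse).

Shortest round trip = 79.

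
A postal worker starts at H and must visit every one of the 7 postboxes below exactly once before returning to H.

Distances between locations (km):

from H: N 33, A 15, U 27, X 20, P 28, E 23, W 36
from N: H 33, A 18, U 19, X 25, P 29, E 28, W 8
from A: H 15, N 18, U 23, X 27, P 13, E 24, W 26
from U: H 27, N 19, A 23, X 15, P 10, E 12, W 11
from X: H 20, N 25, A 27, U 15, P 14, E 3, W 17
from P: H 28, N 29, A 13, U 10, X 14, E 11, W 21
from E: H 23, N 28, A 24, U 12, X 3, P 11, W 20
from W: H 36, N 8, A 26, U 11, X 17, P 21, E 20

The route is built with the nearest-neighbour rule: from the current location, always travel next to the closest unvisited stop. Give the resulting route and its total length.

108 km along H → A → P → U → W → N → X → E → H.

From H: distances to unvisited — A=15, X=20, E=23, U=27, P=28, N=33, W=36. Nearest is A (15).
From A: distances to unvisited — P=13, N=18, U=23, E=24, W=26, X=27. Nearest is P (13).
From P: distances to unvisited — U=10, E=11, X=14, W=21, N=29. Nearest is U (10).
From U: distances to unvisited — W=11, E=12, X=15, N=19. Nearest is W (11).
From W: distances to unvisited — N=8, X=17, E=20. Nearest is N (8).
From N: distances to unvisited — X=25, E=28. Nearest is X (25).
From X: distances to unvisited — E=3. Nearest is E (3).
Return E→H: 23.
Total = 15 + 13 + 10 + 11 + 8 + 25 + 3 + 23 = 108.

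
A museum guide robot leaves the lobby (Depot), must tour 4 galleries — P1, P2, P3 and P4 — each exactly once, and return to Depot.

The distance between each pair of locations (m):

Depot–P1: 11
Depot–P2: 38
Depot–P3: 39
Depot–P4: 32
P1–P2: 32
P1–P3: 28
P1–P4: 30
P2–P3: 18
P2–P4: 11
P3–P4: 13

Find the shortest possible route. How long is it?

100 m — the shortest possible round trip.

With 4 stops there are 4!/2 = 12 distinct round trips (a route and its reverse cost the same).
Depot→P1→P2→P3→P4→Depot: 11+32+18+13+32 = 106
Depot→P1→P2→P4→P3→Depot: 11+32+11+13+39 = 106
Depot→P1→P3→P2→P4→Depot: 11+28+18+11+32 = 100
Depot→P1→P3→P4→P2→Depot: 11+28+13+11+38 = 101
Depot→P1→P4→P2→P3→Depot: 11+30+11+18+39 = 109
Depot→P1→P4→P3→P2→Depot: 11+30+13+18+38 = 110
Depot→P2→P1→P3→P4→Depot: 38+32+28+13+32 = 143
Depot→P2→P1→P4→P3→Depot: 38+32+30+13+39 = 152
Depot→P2→P3→P1→P4→Depot: 38+18+28+30+32 = 146
Depot→P2→P4→P1→P3→Depot: 38+11+30+28+39 = 146
Depot→P3→P1→P2→P4→Depot: 39+28+32+11+32 = 142
Depot→P3→P2→P1→P4→Depot: 39+18+32+30+32 = 151
The minimum is 100.
One optimal route: Depot → P1 → P3 → P2 → P4 → Depot (or its reverse).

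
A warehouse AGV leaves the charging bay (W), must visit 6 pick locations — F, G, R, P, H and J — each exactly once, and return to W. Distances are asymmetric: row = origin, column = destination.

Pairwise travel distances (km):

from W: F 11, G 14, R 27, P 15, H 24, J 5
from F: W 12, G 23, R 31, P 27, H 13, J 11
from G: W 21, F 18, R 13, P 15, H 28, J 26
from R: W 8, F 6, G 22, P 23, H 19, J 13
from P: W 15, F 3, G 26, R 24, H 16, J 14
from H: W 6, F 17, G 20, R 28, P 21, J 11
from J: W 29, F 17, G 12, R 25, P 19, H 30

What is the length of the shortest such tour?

75 km — the shortest possible round trip.

W-F-G-R-P-H-J-W: 11+23+13+23+16+11+29 = 126
W-F-G-R-P-J-H-W: 11+23+13+23+14+30+6 = 120
W-F-G-R-H-P-J-W: 11+23+13+19+21+14+29 = 130
W-F-G-R-H-J-P-W: 11+23+13+19+11+19+15 = 111
W-F-G-R-J-P-H-W: 11+23+13+13+19+16+6 = 101
W-F-G-R-J-H-P-W: 11+23+13+13+30+21+15 = 126
W-F-G-P-R-H-J-W: 11+23+15+24+19+11+29 = 132
W-F-G-P-R-J-H-W: 11+23+15+24+13+30+6 = 122
… (712 more)
W-P-F-H-J-G-R-W: 15+3+13+11+12+13+8 = 75  ← best
The minimum is 75.
One optimal route: W → P → F → H → J → G → R → W.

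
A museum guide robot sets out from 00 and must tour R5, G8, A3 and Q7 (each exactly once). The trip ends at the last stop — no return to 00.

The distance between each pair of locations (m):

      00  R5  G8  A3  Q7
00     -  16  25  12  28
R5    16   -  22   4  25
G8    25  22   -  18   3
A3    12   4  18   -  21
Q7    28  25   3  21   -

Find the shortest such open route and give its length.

There are 4! = 24 possible orderings.
00 → R5 → G8 → A3 → Q7: 16+22+18+21 = 77
00 → R5 → G8 → Q7 → A3: 16+22+3+21 = 62
00 → R5 → A3 → G8 → Q7: 16+4+18+3 = 41
00 → R5 → A3 → Q7 → G8: 16+4+21+3 = 44
00 → R5 → Q7 → G8 → A3: 16+25+3+18 = 62
00 → R5 → Q7 → A3 → G8: 16+25+21+18 = 80
00 → G8 → R5 → A3 → Q7: 25+22+4+21 = 72
00 → G8 → R5 → Q7 → A3: 25+22+25+21 = 93
00 → G8 → A3 → R5 → Q7: 25+18+4+25 = 72
00 → G8 → A3 → Q7 → R5: 25+18+21+25 = 89
00 → G8 → Q7 → R5 → A3: 25+3+25+4 = 57
00 → G8 → Q7 → A3 → R5: 25+3+21+4 = 53
00 → A3 → R5 → G8 → Q7: 12+4+22+3 = 41
00 → A3 → R5 → Q7 → G8: 12+4+25+3 = 44
… (10 more)
The minimum is 41.
One shortest path: 00 → R5 → A3 → G8 → Q7.

41 m — the minimum one-way total.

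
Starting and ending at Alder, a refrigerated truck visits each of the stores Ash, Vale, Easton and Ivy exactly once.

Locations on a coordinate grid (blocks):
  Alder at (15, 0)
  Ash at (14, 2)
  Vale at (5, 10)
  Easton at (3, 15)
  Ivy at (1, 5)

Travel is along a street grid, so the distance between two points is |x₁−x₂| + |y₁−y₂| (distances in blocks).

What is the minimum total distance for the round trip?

Shortest round trip = 58 blocks.

With 4 stops there are 4!/2 = 12 distinct round trips (a route and its reverse cost the same).
Alder→Ash→Vale→Easton→Ivy→Alder: 3+17+7+12+19 = 58
Alder→Ash→Vale→Ivy→Easton→Alder: 3+17+9+12+27 = 68
Alder→Ash→Easton→Vale→Ivy→Alder: 3+24+7+9+19 = 62
Alder→Ash→Easton→Ivy→Vale→Alder: 3+24+12+9+20 = 68
Alder→Ash→Ivy→Vale→Easton→Alder: 3+16+9+7+27 = 62
Alder→Ash→Ivy→Easton→Vale→Alder: 3+16+12+7+20 = 58
Alder→Vale→Ash→Easton→Ivy→Alder: 20+17+24+12+19 = 92
Alder→Vale→Ash→Ivy→Easton→Alder: 20+17+16+12+27 = 92
Alder→Vale→Easton→Ash→Ivy→Alder: 20+7+24+16+19 = 86
Alder→Vale→Ivy→Ash→Easton→Alder: 20+9+16+24+27 = 96
Alder→Easton→Ash→Vale→Ivy→Alder: 27+24+17+9+19 = 96
Alder→Easton→Vale→Ash→Ivy→Alder: 27+7+17+16+19 = 86
The minimum is 58.
One optimal route: Alder → Ash → Vale → Easton → Ivy → Alder (or its reverse).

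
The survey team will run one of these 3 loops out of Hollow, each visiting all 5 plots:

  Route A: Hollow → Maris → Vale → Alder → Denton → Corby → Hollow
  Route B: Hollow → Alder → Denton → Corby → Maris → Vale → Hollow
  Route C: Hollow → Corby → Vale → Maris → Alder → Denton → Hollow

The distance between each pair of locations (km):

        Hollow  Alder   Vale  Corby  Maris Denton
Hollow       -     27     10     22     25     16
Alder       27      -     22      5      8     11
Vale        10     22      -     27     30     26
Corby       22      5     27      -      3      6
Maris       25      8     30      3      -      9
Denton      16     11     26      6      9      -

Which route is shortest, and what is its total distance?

Shortest is Route B, total 87 km.

Route A: 25 + 30 + 22 + 11 + 6 + 22 = 116
Route B: 27 + 11 + 6 + 3 + 30 + 10 = 87
Route C: 22 + 27 + 30 + 8 + 11 + 16 = 114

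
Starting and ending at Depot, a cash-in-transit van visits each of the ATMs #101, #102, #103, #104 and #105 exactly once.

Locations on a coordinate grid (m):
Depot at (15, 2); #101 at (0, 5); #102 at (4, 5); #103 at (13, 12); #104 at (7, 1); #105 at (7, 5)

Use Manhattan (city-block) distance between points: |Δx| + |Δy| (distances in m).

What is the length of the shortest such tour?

There are 60 distinct closed tours to check (reversals are equivalent).
Depot → #101 → #102 → #103 → #104 → #105 → Depot: 18+4+16+17+4+11 = 70
Depot → #101 → #102 → #103 → #105 → #104 → Depot: 18+4+16+13+4+9 = 64
Depot → #101 → #102 → #104 → #103 → #105 → Depot: 18+4+7+17+13+11 = 70
Depot → #101 → #102 → #104 → #105 → #103 → Depot: 18+4+7+4+13+12 = 58
Depot → #101 → #102 → #105 → #103 → #104 → Depot: 18+4+3+13+17+9 = 64
Depot → #101 → #102 → #105 → #104 → #103 → Depot: 18+4+3+4+17+12 = 58
Depot → #101 → #103 → #102 → #104 → #105 → Depot: 18+20+16+7+4+11 = 76
Depot → #101 → #103 → #102 → #105 → #104 → Depot: 18+20+16+3+4+9 = 70
Depot → #101 → #103 → #104 → #102 → #105 → Depot: 18+20+17+7+3+11 = 76
Depot → #101 → #103 → #104 → #105 → #102 → Depot: 18+20+17+4+3+14 = 76
Depot → #101 → #103 → #105 → #102 → #104 → Depot: 18+20+13+3+7+9 = 70
Depot → #101 → #103 → #105 → #104 → #102 → Depot: 18+20+13+4+7+14 = 76
Depot → #101 → #104 → #102 → #103 → #105 → Depot: 18+11+7+16+13+11 = 76
Depot → #101 → #104 → #102 → #105 → #103 → Depot: 18+11+7+3+13+12 = 64
… (46 more)
Depot → #103 → #101 → #102 → #105 → #104 → Depot: 12+20+4+3+4+9 = 52  ← best
The minimum is 52.
One optimal route: Depot → #103 → #101 → #102 → #105 → #104 → Depot (or its reverse).

52 m — the shortest possible round trip.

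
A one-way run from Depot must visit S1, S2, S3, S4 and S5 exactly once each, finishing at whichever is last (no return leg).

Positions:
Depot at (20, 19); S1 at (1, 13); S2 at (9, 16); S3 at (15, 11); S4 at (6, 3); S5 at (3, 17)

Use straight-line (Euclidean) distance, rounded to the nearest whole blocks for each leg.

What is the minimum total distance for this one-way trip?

38 blocks — the minimum one-way total.

There are 5! = 120 possible orderings.
Depot - S1 - S2 - S3 - S4 - S5: 20+9+8+12+14 = 63
Depot - S1 - S2 - S3 - S5 - S4: 20+9+8+13+14 = 64
Depot - S1 - S2 - S4 - S3 - S5: 20+9+13+12+13 = 67
Depot - S1 - S2 - S4 - S5 - S3: 20+9+13+14+13 = 69
Depot - S1 - S2 - S5 - S3 - S4: 20+9+6+13+12 = 60
Depot - S1 - S2 - S5 - S4 - S3: 20+9+6+14+12 = 61
Depot - S1 - S3 - S2 - S4 - S5: 20+14+8+13+14 = 69
Depot - S1 - S3 - S2 - S5 - S4: 20+14+8+6+14 = 62
Depot - S1 - S3 - S4 - S2 - S5: 20+14+12+13+6 = 65
Depot - S1 - S3 - S4 - S5 - S2: 20+14+12+14+6 = 66
Depot - S1 - S3 - S5 - S2 - S4: 20+14+13+6+13 = 66
Depot - S1 - S3 - S5 - S4 - S2: 20+14+13+14+13 = 74
Depot - S1 - S4 - S2 - S3 - S5: 20+11+13+8+13 = 65
Depot - S1 - S4 - S2 - S5 - S3: 20+11+13+6+13 = 63
… (106 more)
Depot - S3 - S2 - S5 - S1 - S4: 9+8+6+4+11 = 38  ← best
The minimum is 38.
One shortest path: Depot → S3 → S2 → S5 → S1 → S4.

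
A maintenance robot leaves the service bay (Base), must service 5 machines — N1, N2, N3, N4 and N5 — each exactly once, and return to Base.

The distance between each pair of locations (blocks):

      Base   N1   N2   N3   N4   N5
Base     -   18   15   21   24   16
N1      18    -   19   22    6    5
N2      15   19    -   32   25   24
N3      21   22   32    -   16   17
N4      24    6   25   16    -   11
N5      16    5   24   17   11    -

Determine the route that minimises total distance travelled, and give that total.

There are 60 distinct closed tours to check (reversals are equivalent).
Base - N1 - N2 - N3 - N4 - N5 - Base: 18+19+32+16+11+16 = 112
Base - N1 - N2 - N3 - N5 - N4 - Base: 18+19+32+17+11+24 = 121
Base - N1 - N2 - N4 - N3 - N5 - Base: 18+19+25+16+17+16 = 111
Base - N1 - N2 - N4 - N5 - N3 - Base: 18+19+25+11+17+21 = 111
Base - N1 - N2 - N5 - N3 - N4 - Base: 18+19+24+17+16+24 = 118
Base - N1 - N2 - N5 - N4 - N3 - Base: 18+19+24+11+16+21 = 109
Base - N1 - N3 - N2 - N4 - N5 - Base: 18+22+32+25+11+16 = 124
Base - N1 - N3 - N2 - N5 - N4 - Base: 18+22+32+24+11+24 = 131
Base - N1 - N3 - N4 - N2 - N5 - Base: 18+22+16+25+24+16 = 121
Base - N1 - N3 - N4 - N5 - N2 - Base: 18+22+16+11+24+15 = 106
Base - N1 - N3 - N5 - N2 - N4 - Base: 18+22+17+24+25+24 = 130
Base - N1 - N3 - N5 - N4 - N2 - Base: 18+22+17+11+25+15 = 108
Base - N1 - N4 - N2 - N3 - N5 - Base: 18+6+25+32+17+16 = 114
Base - N1 - N4 - N2 - N5 - N3 - Base: 18+6+25+24+17+21 = 111
… (46 more)
Base - N2 - N1 - N5 - N4 - N3 - Base: 15+19+5+11+16+21 = 87  ← best
The minimum is 87.
One optimal route: Base → N2 → N1 → N5 → N4 → N3 → Base (or its reverse).

87 blocks — the shortest possible round trip.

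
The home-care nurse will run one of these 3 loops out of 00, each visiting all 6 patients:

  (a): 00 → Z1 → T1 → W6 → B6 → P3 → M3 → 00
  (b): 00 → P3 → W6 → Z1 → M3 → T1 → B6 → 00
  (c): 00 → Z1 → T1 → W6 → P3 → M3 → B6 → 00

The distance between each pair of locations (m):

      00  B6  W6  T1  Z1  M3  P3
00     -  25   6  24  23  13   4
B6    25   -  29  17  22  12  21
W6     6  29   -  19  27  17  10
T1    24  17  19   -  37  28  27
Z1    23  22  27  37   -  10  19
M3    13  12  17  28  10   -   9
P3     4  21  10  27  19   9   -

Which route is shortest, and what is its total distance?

121 m — (b) is the shortest.

(a): 23 + 37 + 19 + 29 + 21 + 9 + 13 = 151
(b): 4 + 10 + 27 + 10 + 28 + 17 + 25 = 121
(c): 23 + 37 + 19 + 10 + 9 + 12 + 25 = 135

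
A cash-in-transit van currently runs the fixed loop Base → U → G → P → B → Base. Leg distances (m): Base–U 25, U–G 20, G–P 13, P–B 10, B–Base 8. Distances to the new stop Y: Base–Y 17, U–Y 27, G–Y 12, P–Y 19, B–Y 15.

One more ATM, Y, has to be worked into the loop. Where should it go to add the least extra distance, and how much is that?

Minimum extra distance: 18 m, inserting Y between G and P.

Insertion cost between consecutive stops i–j is d(i,Y) + d(Y,j) − d(i,j):
  between Base and U: 17 + 27 − 25 = 19
  between U and G: 27 + 12 − 20 = 19
  between G and P: 12 + 19 − 13 = 18
  between P and B: 19 + 15 − 10 = 24
  between B and Base: 15 + 17 − 8 = 24
Cheapest insertion is between G and P, adding 18.
New total = 76 + 18 = 94.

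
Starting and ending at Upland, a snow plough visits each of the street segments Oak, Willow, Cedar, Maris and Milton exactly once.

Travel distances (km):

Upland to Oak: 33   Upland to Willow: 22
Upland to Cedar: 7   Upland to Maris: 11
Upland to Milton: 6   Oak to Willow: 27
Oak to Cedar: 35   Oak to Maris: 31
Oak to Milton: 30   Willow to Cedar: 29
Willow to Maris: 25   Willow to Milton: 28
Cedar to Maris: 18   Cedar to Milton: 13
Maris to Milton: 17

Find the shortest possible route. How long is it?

Shortest round trip = 113 km.

There are 60 distinct closed tours to check (reversals are equivalent).
Upland - Oak - Willow - Cedar - Maris - Milton - Upland: 33+27+29+18+17+6 = 130
Upland - Oak - Willow - Cedar - Milton - Maris - Upland: 33+27+29+13+17+11 = 130
Upland - Oak - Willow - Maris - Cedar - Milton - Upland: 33+27+25+18+13+6 = 122
Upland - Oak - Willow - Maris - Milton - Cedar - Upland: 33+27+25+17+13+7 = 122
Upland - Oak - Willow - Milton - Cedar - Maris - Upland: 33+27+28+13+18+11 = 130
Upland - Oak - Willow - Milton - Maris - Cedar - Upland: 33+27+28+17+18+7 = 130
Upland - Oak - Cedar - Willow - Maris - Milton - Upland: 33+35+29+25+17+6 = 145
Upland - Oak - Cedar - Willow - Milton - Maris - Upland: 33+35+29+28+17+11 = 153
Upland - Oak - Cedar - Maris - Willow - Milton - Upland: 33+35+18+25+28+6 = 145
Upland - Oak - Cedar - Maris - Milton - Willow - Upland: 33+35+18+17+28+22 = 153
Upland - Oak - Cedar - Milton - Willow - Maris - Upland: 33+35+13+28+25+11 = 145
Upland - Oak - Cedar - Milton - Maris - Willow - Upland: 33+35+13+17+25+22 = 145
Upland - Oak - Maris - Willow - Cedar - Milton - Upland: 33+31+25+29+13+6 = 137
Upland - Oak - Maris - Willow - Milton - Cedar - Upland: 33+31+25+28+13+7 = 137
… (46 more)
Upland - Cedar - Maris - Willow - Oak - Milton - Upland: 7+18+25+27+30+6 = 113  ← best
The minimum is 113.
One optimal route: Upland → Cedar → Maris → Willow → Oak → Milton → Upland (or its reverse).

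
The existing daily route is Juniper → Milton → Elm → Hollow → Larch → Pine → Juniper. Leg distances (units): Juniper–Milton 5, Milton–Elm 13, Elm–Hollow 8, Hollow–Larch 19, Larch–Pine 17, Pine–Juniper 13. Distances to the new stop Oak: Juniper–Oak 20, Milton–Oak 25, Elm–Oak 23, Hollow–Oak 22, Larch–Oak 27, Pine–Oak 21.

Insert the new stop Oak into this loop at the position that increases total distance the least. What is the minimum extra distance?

Insertion cost between consecutive stops i–j is d(i,Oak) + d(Oak,j) − d(i,j):
  between Juniper and Milton: 20 + 25 − 5 = 40
  between Milton and Elm: 25 + 23 − 13 = 35
  between Elm and Hollow: 23 + 22 − 8 = 37
  between Hollow and Larch: 22 + 27 − 19 = 30
  between Larch and Pine: 27 + 21 − 17 = 31
  between Pine and Juniper: 21 + 20 − 13 = 28
Cheapest insertion is between Pine and Juniper, adding 28.
New total = 75 + 28 = 103.

+28 — insert Oak between Pine and Juniper.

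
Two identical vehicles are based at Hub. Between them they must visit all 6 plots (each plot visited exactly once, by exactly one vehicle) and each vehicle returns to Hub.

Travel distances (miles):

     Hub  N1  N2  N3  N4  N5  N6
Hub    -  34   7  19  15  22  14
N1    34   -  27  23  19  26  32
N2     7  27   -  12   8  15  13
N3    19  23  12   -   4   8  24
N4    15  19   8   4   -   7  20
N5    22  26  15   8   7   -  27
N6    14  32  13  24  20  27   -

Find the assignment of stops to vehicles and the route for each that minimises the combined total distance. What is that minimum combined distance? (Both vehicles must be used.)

Try each way of splitting the stops between the two vehicles (each non-empty) and, for each split, find the best tour for each vehicle:
  {N1} + {N2, N3, N4, N5, N6}: 68 + 68 = 136
  {N2} + {N1, N3, N4, N5, N6}: 14 + 99 = 113
  {N1, N2} + {N3, N4, N5, N6}: 68 + 68 = 136
  {N3} + {N1, N2, N4, N5, N6}: 38 + 94 = 132
  {N1, N3} + {N2, N4, N5, N6}: 76 + 63 = 139
  {N2, N3} + {N1, N4, N5, N6}: 38 + 94 = 132
  … (31 splits in total)
Best: vehicle 1 Hub → N2 → Hub = 14; vehicle 2 Hub → N3 → N5 → N4 → N1 → N6 → Hub = 99; combined 113.

113 miles — the smallest possible combined total.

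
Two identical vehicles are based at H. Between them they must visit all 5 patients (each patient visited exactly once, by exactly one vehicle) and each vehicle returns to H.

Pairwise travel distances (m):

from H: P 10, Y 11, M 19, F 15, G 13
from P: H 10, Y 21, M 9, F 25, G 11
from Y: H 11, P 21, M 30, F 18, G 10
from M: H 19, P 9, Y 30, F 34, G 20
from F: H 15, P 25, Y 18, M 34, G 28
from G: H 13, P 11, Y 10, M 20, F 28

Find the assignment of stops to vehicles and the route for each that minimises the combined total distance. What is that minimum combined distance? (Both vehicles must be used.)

90 m — the smallest possible combined total.

Try each way of splitting the stops between the two vehicles (each non-empty) and, for each split, find the best tour for each vehicle:
  {P} + {Y, M, F, G}: 20 + 82 = 102
  {Y} + {P, M, F, G}: 22 + 82 = 104
  {P, Y} + {M, F, G}: 42 + 82 = 124
  {M} + {P, Y, F, G}: 38 + 64 = 102
  {P, M} + {Y, F, G}: 38 + 56 = 94
  {Y, M} + {P, F, G}: 60 + 64 = 124
  … (15 splits in total)
  {F} + {P, Y, M, G}: 30 + 60 = 90  ← best
Best: vehicle 1 H → F → H = 30; vehicle 2 H → P → M → G → Y → H = 60; combined 90.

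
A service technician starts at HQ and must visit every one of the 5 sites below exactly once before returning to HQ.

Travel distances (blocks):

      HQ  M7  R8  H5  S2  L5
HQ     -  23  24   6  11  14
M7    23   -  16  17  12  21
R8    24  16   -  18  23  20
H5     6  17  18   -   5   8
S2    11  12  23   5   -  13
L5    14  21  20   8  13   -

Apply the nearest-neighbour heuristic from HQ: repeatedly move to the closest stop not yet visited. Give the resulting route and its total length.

Total distance 73 blocks via the nearest-neighbour route HQ → H5 → S2 → M7 → R8 → L5 → HQ.

HQ → [H5:6 / S2:11 / L5:14 / M7:23 / R8:24] → H5 (6)
H5 → [S2:5 / L5:8 / M7:17 / R8:18] → S2 (5)
S2 → [M7:12 / L5:13 / R8:23] → M7 (12)
M7 → [R8:16 / L5:21] → R8 (16)
R8 → [L5:20] → L5 (20)
Return L5→HQ: 14.
Total = 6 + 5 + 12 + 16 + 20 + 14 = 73.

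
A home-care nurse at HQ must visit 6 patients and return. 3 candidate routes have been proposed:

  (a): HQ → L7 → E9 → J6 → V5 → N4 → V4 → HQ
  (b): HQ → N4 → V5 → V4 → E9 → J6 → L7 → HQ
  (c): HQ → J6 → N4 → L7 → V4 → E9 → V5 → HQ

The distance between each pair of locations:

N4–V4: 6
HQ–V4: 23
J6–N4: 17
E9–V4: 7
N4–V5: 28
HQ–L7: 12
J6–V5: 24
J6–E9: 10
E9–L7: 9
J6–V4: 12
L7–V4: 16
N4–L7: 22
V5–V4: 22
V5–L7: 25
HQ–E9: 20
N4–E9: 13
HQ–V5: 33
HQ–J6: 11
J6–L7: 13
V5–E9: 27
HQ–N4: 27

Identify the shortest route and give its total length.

112 — (a) is the shortest.

(a): 12 + 9 + 10 + 24 + 28 + 6 + 23 = 112
(b): 27 + 28 + 22 + 7 + 10 + 13 + 12 = 119
(c): 11 + 17 + 22 + 16 + 7 + 27 + 33 = 133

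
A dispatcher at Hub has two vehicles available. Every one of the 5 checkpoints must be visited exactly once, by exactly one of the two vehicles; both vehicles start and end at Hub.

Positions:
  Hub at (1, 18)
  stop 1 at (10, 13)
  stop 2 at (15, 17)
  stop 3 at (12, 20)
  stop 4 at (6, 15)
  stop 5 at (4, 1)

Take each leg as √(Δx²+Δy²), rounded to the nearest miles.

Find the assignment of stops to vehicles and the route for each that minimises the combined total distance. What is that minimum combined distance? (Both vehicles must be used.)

Minimum combined distance: 63 miles.

Try each way of splitting the stops between the two vehicles (each non-empty) and, for each split, find the best tour for each vehicle:
  {stop 1} + {stop 2, stop 3, stop 4, stop 5}: 20 + 54 = 74
  {stop 2} + {stop 1, stop 3, stop 4, stop 5}: 28 + 51 = 79
  {stop 1, stop 2} + {stop 3, stop 4, stop 5}: 30 + 50 = 80
  {stop 3} + {stop 1, stop 2, stop 4, stop 5}: 22 + 51 = 73
  {stop 1, stop 3} + {stop 2, stop 4, stop 5}: 28 + 51 = 79
  {stop 2, stop 3} + {stop 1, stop 4, stop 5}: 29 + 40 = 69
  … (15 splits in total)
  {stop 4} + {stop 1, stop 2, stop 3, stop 5}: 12 + 51 = 63  ← best
Best: vehicle 1 Hub → stop 4 → Hub = 12; vehicle 2 Hub → stop 3 → stop 2 → stop 1 → stop 5 → Hub = 51; combined 63.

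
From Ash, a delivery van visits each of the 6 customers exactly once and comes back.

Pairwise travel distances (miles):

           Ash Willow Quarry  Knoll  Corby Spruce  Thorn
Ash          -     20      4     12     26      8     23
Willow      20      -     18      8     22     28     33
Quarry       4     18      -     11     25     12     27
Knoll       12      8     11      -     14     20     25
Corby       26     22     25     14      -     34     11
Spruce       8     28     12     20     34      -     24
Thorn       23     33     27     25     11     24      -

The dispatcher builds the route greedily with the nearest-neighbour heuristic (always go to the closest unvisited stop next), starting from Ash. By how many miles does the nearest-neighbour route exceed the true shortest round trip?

From Ash: Quarry=4, Spruce=8, Knoll=12, Willow=20, Thorn=23, Corby=26 → choose Quarry (4).
From Quarry: Knoll=11, Spruce=12, Willow=18, Corby=25, Thorn=27 → choose Knoll (11).
From Knoll: Willow=8, Corby=14, Spruce=20, Thorn=25 → choose Willow (8).
From Willow: Corby=22, Spruce=28, Thorn=33 → choose Corby (22).
From Corby: Thorn=11, Spruce=34 → choose Thorn (11).
From Thorn: Spruce=24 → choose Spruce (24).
NN route Ash → Quarry → Knoll → Willow → Corby → Thorn → Spruce → Ash costs 88.
Optimal: Ash → Quarry → Willow → Knoll → Corby → Thorn → Spruce → Ash costs 87 (by enumerating all 360 distinct tours).
Excess = 88 − 87 = 1.

1 miles longer than the optimal tour.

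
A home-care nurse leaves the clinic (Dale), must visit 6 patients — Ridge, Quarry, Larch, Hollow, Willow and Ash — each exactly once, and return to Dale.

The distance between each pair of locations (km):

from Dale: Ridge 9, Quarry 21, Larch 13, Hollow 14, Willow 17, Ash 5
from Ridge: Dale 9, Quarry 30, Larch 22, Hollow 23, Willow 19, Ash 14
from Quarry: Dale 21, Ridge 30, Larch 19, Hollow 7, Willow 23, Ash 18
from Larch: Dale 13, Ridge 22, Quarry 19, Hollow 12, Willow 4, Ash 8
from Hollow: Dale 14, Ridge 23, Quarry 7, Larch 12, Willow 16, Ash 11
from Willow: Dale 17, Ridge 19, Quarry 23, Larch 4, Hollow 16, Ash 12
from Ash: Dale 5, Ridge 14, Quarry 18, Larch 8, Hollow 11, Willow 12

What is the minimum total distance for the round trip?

Shortest round trip = 74 km.

There are 360 distinct closed tours to check (reversals are equivalent).
Dale→Ridge→Quarry→Larch→Hollow→Willow→Ash→Dale: 9+30+19+12+16+12+5 = 103
Dale→Ridge→Quarry→Larch→Hollow→Ash→Willow→Dale: 9+30+19+12+11+12+17 = 110
Dale→Ridge→Quarry→Larch→Willow→Hollow→Ash→Dale: 9+30+19+4+16+11+5 = 94
Dale→Ridge→Quarry→Larch→Willow→Ash→Hollow→Dale: 9+30+19+4+12+11+14 = 99
Dale→Ridge→Quarry→Larch→Ash→Hollow→Willow→Dale: 9+30+19+8+11+16+17 = 110
Dale→Ridge→Quarry→Larch→Ash→Willow→Hollow→Dale: 9+30+19+8+12+16+14 = 108
Dale→Ridge→Quarry→Hollow→Larch→Willow→Ash→Dale: 9+30+7+12+4+12+5 = 79
Dale→Ridge→Quarry→Hollow→Larch→Ash→Willow→Dale: 9+30+7+12+8+12+17 = 95
… (352 more)
Dale→Ridge→Willow→Larch→Quarry→Hollow→Ash→Dale: 9+19+4+19+7+11+5 = 74  ← best
The minimum is 74.
One optimal route: Dale → Ridge → Willow → Larch → Quarry → Hollow → Ash → Dale (or its reverse).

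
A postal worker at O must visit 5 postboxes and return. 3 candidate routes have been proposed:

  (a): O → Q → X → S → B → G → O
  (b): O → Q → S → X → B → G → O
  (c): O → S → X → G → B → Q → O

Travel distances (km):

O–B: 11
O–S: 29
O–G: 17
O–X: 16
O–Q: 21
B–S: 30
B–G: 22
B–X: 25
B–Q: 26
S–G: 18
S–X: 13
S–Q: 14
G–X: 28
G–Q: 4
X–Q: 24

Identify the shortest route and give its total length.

Shortest is (b), total 112 km.

(a): 21 + 24 + 13 + 30 + 22 + 17 = 127
(b): 21 + 14 + 13 + 25 + 22 + 17 = 112
(c): 29 + 13 + 28 + 22 + 26 + 21 = 139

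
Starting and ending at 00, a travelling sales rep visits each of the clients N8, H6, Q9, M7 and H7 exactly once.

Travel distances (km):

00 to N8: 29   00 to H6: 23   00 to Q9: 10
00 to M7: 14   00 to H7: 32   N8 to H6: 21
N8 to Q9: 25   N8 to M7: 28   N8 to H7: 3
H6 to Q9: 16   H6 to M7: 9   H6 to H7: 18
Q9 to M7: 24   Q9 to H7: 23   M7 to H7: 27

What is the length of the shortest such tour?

79 km — the shortest possible round trip.

With 5 stops there are 5!/2 = 60 distinct round trips (a route and its reverse cost the same).
00-N8-H6-Q9-M7-H7-00: 29+21+16+24+27+32 = 149
00-N8-H6-Q9-H7-M7-00: 29+21+16+23+27+14 = 130
00-N8-H6-M7-Q9-H7-00: 29+21+9+24+23+32 = 138
00-N8-H6-M7-H7-Q9-00: 29+21+9+27+23+10 = 119
00-N8-H6-H7-Q9-M7-00: 29+21+18+23+24+14 = 129
00-N8-H6-H7-M7-Q9-00: 29+21+18+27+24+10 = 129
00-N8-Q9-H6-M7-H7-00: 29+25+16+9+27+32 = 138
00-N8-Q9-H6-H7-M7-00: 29+25+16+18+27+14 = 129
00-N8-Q9-M7-H6-H7-00: 29+25+24+9+18+32 = 137
00-N8-Q9-M7-H7-H6-00: 29+25+24+27+18+23 = 146
00-N8-Q9-H7-H6-M7-00: 29+25+23+18+9+14 = 118
00-N8-Q9-H7-M7-H6-00: 29+25+23+27+9+23 = 136
00-N8-M7-H6-Q9-H7-00: 29+28+9+16+23+32 = 137
00-N8-M7-H6-H7-Q9-00: 29+28+9+18+23+10 = 117
… (46 more)
00-Q9-N8-H7-H6-M7-00: 10+25+3+18+9+14 = 79  ← best
The minimum is 79.
One optimal route: 00 → Q9 → N8 → H7 → H6 → M7 → 00 (or its reverse).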